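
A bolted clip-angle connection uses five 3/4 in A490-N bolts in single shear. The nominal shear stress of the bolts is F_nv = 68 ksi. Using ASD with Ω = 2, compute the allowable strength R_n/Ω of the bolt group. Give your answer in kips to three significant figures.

75.1 kips

A_b = π × 0.75² / 4 = 0.4418 in².
R_n = F_nv · A_b · n · n_s = 68 × 0.4418 × 5 × 1 = 150.2 kips.
Allowable strength R_n/Ω = 150.2 / 2 = 75.1 kips.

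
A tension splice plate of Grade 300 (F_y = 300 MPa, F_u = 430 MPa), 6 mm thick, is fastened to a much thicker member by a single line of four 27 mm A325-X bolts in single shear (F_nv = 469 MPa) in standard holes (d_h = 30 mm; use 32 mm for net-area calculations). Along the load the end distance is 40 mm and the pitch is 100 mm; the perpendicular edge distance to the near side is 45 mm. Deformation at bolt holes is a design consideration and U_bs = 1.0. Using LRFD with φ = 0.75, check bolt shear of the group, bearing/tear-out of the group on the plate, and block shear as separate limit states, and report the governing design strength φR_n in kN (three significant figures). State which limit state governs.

Bolt shear: A_b = π·27²/4 = 572.6 mm²; R_n = 469 × 572.6 × 4 × 1 / 1000 = 1074 kN → 0.75 × 1074 = 806 kN.
Bearing: edge l_c = 25, r_n = 77.4 kN; interior l_c = 70, r_n = 167.2 kN; R_n = 77.4 + 3·167.2 = 579 kN → 434 kN.
Block shear: A_gv = 2040, A_nv = 1368, A_nt = 174 mm²; R_n = min(0.6F_uA_nv, 0.6F_yA_gv) + U_bs·F_u·A_nt = 427.8 kN → 321 kN.
Block shear governs: 321 kN.

321 kN (block shear governs)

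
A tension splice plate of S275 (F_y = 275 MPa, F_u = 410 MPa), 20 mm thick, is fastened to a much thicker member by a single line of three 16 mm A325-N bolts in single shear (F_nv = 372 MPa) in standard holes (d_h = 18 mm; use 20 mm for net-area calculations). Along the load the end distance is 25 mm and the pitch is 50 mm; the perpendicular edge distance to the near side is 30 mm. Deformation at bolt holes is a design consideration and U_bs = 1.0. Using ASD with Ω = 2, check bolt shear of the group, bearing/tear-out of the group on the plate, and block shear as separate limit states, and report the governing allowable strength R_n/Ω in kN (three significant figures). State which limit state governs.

112 kN (bolt shear governs)

Bolt shear: A_b = π·16²/4 = 201.1 mm²; R_n = 372 × 201.1 × 3 × 1 / 1000 = 224.4 kN → 224.4 / 2 = 112 kN.
Bearing: edge l_c = 16, r_n = 157.4 kN; interior l_c = 32, r_n = 314.9 kN; R_n = 157.4 + 2·314.9 = 787.2 kN → 394 kN.
Block shear: A_gv = 2500, A_nv = 1500, A_nt = 400 mm²; R_n = min(0.6F_uA_nv, 0.6F_yA_gv) + U_bs·F_u·A_nt = 533 kN → 266 kN.
Bolt shear governs: 112 kN.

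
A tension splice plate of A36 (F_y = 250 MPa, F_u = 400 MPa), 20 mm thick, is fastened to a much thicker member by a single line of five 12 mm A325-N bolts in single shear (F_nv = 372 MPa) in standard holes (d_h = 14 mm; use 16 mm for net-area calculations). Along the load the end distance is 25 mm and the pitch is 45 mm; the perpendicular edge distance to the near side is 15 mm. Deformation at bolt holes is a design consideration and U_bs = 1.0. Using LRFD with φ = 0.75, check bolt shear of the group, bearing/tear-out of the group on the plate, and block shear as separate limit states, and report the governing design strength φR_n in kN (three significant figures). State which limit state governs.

158 kN (bolt shear governs)

Bolt shear: A_b = π·12²/4 = 113.1 mm²; R_n = 372 × 113.1 × 5 × 1 / 1000 = 210.4 kN → 0.75 × 210.4 = 158 kN.
Bearing: edge l_c = 18, r_n = 172.8 kN; interior l_c = 31, r_n = 230.4 kN; R_n = 172.8 + 4·230.4 = 1094 kN → 821 kN.
Block shear: A_gv = 4100, A_nv = 2660, A_nt = 140 mm²; R_n = min(0.6F_uA_nv, 0.6F_yA_gv) + U_bs·F_u·A_nt = 671 kN → 503 kN.
Bolt shear governs: 158 kN.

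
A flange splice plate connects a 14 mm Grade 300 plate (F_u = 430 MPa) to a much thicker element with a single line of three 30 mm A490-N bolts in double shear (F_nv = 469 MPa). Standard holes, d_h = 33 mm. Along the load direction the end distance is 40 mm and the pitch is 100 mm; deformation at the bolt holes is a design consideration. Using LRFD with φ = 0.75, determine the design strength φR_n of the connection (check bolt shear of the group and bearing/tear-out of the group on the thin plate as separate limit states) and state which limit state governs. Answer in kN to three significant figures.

Bolt shear: A_b = π·30²/4 = 706.9 mm²; R_n = 469 × 706.9 × 3 × 2 / 1000 = 1989 kN → 0.75 × 1989 = 1490 kN.
Bearing (1.2 l_c t F_u ≤ 2.4 d t F_u): upper limit = 2.4·30·14·430 / 1000 = 433.4 kN.
  Edge l_c = 40 − 33/2 = 23.5 → r_n = 169.8 kN; interior l_c = 100 − 33 = 67 → r_n = 433.4 kN.
  R_n,bearing = 1·169.8 + 2·433.4 = 1037 kN → 0.75 × 1037 = 777 kN.
Bearing governs: 777 kN.

777 kN (bearing governs)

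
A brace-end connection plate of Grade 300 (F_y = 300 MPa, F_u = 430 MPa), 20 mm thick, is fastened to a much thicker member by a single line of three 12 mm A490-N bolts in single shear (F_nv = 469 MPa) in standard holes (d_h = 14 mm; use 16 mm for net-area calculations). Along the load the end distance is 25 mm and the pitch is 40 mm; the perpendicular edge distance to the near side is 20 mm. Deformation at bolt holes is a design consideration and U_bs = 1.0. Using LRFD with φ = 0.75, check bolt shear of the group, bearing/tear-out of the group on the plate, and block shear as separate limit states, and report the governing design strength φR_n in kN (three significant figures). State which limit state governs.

Bolt shear: A_b = π·12²/4 = 113.1 mm²; R_n = 469 × 113.1 × 3 × 1 / 1000 = 159.1 kN → 0.75 × 159.1 = 119 kN.
Bearing: edge l_c = 18, r_n = 185.8 kN; interior l_c = 26, r_n = 247.7 kN; R_n = 185.8 + 2·247.7 = 681.1 kN → 511 kN.
Block shear: A_gv = 2100, A_nv = 1300, A_nt = 240 mm²; R_n = min(0.6F_uA_nv, 0.6F_yA_gv) + U_bs·F_u·A_nt = 438.6 kN → 329 kN.
Bolt shear governs: 119 kN.

119 kN (bolt shear governs)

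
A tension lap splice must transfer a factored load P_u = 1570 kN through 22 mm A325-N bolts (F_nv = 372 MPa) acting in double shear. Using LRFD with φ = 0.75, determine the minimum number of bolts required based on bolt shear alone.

A_b = π·22²/4 = 380.1 mm².
Per-bolt design strength φR_n = 0.75 × 372 × 380.1 × 2 / 1000 = 212.1 kN.
n ≥ 1570 / 212.1 = 7.402 → use 8 bolts.

8 bolts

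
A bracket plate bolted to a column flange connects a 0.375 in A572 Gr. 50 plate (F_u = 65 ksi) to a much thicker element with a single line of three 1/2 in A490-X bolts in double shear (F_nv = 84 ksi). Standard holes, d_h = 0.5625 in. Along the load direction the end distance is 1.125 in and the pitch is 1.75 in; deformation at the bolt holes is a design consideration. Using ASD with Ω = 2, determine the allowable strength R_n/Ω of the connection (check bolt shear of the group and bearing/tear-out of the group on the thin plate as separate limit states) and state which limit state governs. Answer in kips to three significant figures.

Bolt shear: A_b = π·0.5²/4 = 0.1963 in²; R_n = 84 × 0.1963 × 3 × 2 = 98.96 kips → 98.96 / 2 = 49.5 kips.
Bearing (1.2 l_c t F_u ≤ 2.4 d t F_u): upper limit = 2.4·0.5·0.375·65 = 29.25 kips.
  Edge l_c = 1.125 − 0.5625/2 = 0.8438 → r_n = 24.68 kips; interior l_c = 1.75 − 0.5625 = 1.188 → r_n = 29.25 kips.
  R_n,bearing = 1·24.68 + 2·29.25 = 83.18 kips → 83.18 / 2 = 41.6 kips.
Bearing governs: 41.6 kips.

41.6 kips (bearing governs)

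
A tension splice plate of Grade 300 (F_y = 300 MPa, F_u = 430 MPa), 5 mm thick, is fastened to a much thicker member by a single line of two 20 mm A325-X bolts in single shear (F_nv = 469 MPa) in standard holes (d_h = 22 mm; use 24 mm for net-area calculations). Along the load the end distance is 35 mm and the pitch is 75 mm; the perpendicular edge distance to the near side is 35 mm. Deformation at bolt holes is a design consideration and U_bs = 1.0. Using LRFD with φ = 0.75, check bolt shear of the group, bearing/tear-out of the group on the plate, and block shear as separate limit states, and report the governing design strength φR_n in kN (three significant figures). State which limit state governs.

109 kN (block shear governs)

Bolt shear: A_b = π·20²/4 = 314.2 mm²; R_n = 469 × 314.2 × 2 × 1 / 1000 = 294.7 kN → 0.75 × 294.7 = 221 kN.
Bearing: edge l_c = 24, r_n = 61.92 kN; interior l_c = 53, r_n = 103.2 kN; R_n = 61.92 + 1·103.2 = 165.1 kN → 124 kN.
Block shear: A_gv = 550, A_nv = 370, A_nt = 115 mm²; R_n = min(0.6F_uA_nv, 0.6F_yA_gv) + U_bs·F_u·A_nt = 144.9 kN → 109 kN.
Block shear governs: 109 kN.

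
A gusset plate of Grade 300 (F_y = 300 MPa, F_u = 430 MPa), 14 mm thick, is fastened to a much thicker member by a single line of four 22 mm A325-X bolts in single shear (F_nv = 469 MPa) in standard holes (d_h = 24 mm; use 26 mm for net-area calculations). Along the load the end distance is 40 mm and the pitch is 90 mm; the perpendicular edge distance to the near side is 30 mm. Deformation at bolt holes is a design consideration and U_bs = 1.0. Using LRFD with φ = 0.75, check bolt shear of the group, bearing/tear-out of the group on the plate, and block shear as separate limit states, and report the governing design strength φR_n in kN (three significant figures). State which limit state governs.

535 kN (bolt shear governs)

Bolt shear: A_b = π·22²/4 = 380.1 mm²; R_n = 469 × 380.1 × 4 × 1 / 1000 = 713.1 kN → 0.75 × 713.1 = 535 kN.
Bearing: edge l_c = 28, r_n = 202.3 kN; interior l_c = 66, r_n = 317.9 kN; R_n = 202.3 + 3·317.9 = 1156 kN → 867 kN.
Block shear: A_gv = 4340, A_nv = 3066, A_nt = 238 mm²; R_n = min(0.6F_uA_nv, 0.6F_yA_gv) + U_bs·F_u·A_nt = 883.5 kN → 663 kN.
Bolt shear governs: 535 kN.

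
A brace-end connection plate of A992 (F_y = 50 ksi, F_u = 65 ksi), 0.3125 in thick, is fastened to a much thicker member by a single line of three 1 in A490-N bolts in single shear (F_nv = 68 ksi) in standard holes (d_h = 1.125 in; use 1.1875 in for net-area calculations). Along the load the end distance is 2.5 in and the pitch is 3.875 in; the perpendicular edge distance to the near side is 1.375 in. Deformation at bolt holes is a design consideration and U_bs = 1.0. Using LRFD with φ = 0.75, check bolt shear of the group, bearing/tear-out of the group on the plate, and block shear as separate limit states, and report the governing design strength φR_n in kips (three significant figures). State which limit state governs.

78.5 kips (block shear governs)

Bolt shear: A_b = π·1²/4 = 0.7854 in²; R_n = 68 × 0.7854 × 3 × 1 = 160.2 kips → 0.75 × 160.2 = 120 kips.
Bearing: edge l_c = 1.938, r_n = 47.23 kips; interior l_c = 2.75, r_n = 48.75 kips; R_n = 47.23 + 2·48.75 = 144.7 kips → 109 kips.
Block shear: A_gv = 3.203, A_nv = 2.275, A_nt = 0.2441 in²; R_n = min(0.6F_uA_nv, 0.6F_yA_gv) + U_bs·F_u·A_nt = 104.6 kips → 78.5 kips.
Block shear governs: 78.5 kips.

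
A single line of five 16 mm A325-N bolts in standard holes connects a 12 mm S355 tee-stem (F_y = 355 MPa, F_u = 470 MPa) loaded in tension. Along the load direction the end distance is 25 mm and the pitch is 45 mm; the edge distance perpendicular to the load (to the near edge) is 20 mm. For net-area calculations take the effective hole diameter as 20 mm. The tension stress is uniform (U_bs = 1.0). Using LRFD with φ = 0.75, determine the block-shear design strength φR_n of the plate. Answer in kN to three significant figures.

Shear plane L_v = 25 + 4·45 = 205 mm; A_gv = 205 × 12 = 2460 mm².
A_nv = (205 − 4.5·20) × 12 = 1380 mm².
A_nt = (20 − 0.5·20) × 12 = 120 mm².
0.6 F_u A_nv = 389.2 kN; 0.6 F_y A_gv = 524 kN → shear rupture governs the shear term.
R_n = 389.2 + 1.0 × 470 × 120 / 1000 = 445.6 kN.
Design strength φR_n = 0.75 × 445.6 = 334 kN.

334 kN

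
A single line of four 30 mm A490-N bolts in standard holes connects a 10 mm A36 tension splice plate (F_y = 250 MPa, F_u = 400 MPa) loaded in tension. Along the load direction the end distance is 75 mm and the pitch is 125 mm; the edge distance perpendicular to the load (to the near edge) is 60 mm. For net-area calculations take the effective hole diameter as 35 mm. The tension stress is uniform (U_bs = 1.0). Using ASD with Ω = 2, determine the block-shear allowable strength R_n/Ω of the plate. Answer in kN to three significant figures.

422 kN

Shear plane L_v = 75 + 3·125 = 450 mm; A_gv = 450 × 10 = 4500 mm².
A_nv = (450 − 3.5·35) × 10 = 3275 mm².
A_nt = (60 − 0.5·35) × 10 = 425 mm².
0.6 F_u A_nv = 786 kN; 0.6 F_y A_gv = 675 kN → shear yielding governs the shear term.
R_n = 675 + 1.0 × 400 × 425 / 1000 = 845 kN.
Allowable strength R_n/Ω = 845 / 2 = 422 kN.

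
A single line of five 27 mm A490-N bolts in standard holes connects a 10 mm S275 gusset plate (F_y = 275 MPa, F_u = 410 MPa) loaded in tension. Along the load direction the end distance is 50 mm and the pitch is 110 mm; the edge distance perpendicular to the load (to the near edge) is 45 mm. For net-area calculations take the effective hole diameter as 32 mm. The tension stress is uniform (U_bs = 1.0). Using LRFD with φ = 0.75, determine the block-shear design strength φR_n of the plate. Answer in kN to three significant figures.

Shear plane L_v = 50 + 4·110 = 490 mm; A_gv = 490 × 10 = 4900 mm².
A_nv = (490 − 4.5·32) × 10 = 3460 mm².
A_nt = (45 − 0.5·32) × 10 = 290 mm².
0.6 F_u A_nv = 851.2 kN; 0.6 F_y A_gv = 808.5 kN → shear yielding governs the shear term.
R_n = 808.5 + 1.0 × 410 × 290 / 1000 = 927.4 kN.
Design strength φR_n = 0.75 × 927.4 = 696 kN.

696 kN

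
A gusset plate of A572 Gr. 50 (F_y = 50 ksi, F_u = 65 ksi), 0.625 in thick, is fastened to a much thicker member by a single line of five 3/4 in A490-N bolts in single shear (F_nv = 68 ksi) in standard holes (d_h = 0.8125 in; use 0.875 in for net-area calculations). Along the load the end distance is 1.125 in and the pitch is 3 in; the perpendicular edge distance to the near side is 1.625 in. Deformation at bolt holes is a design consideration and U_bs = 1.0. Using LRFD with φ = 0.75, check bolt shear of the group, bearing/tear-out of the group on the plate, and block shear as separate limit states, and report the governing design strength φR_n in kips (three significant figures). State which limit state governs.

Bolt shear: A_b = π·0.75²/4 = 0.4418 in²; R_n = 68 × 0.4418 × 5 × 1 = 150.2 kips → 0.75 × 150.2 = 113 kips.
Bearing: edge l_c = 0.7188, r_n = 35.04 kips; interior l_c = 2.188, r_n = 73.12 kips; R_n = 35.04 + 4·73.12 = 327.5 kips → 246 kips.
Block shear: A_gv = 8.203, A_nv = 5.742, A_nt = 0.7422 in²; R_n = min(0.6F_uA_nv, 0.6F_yA_gv) + U_bs·F_u·A_nt = 272.2 kips → 204 kips.
Bolt shear governs: 113 kips.

113 kips (bolt shear governs)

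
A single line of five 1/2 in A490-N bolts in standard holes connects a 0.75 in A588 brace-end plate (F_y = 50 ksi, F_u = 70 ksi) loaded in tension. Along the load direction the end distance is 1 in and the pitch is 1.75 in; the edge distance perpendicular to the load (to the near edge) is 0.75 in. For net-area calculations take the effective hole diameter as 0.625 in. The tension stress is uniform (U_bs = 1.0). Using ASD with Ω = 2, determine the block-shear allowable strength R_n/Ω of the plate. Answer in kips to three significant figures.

Shear plane L_v = 1 + 4·1.75 = 8 in; A_gv = 8 × 0.75 = 6 in².
A_nv = (8 − 4.5·0.625) × 0.75 = 3.891 in².
A_nt = (0.75 − 0.5·0.625) × 0.75 = 0.3281 in².
0.6 F_u A_nv = 163.4 kips; 0.6 F_y A_gv = 180 kips → shear rupture governs the shear term.
R_n = 163.4 + 1.0 × 70 × 0.3281 = 186.4 kips.
Allowable strength R_n/Ω = 186.4 / 2 = 93.2 kips.

93.2 kips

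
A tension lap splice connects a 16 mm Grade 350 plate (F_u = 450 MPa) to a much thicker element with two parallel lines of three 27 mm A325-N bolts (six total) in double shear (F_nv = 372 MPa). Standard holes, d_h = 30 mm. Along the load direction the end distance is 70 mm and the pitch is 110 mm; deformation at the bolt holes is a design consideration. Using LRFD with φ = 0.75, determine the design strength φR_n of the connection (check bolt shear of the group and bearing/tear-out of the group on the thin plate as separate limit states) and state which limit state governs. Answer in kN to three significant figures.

1920 kN (bolt shear governs)

Bolt shear: A_b = π·27²/4 = 572.6 mm²; R_n = 372 × 572.6 × 6 × 2 / 1000 = 2556 kN → 0.75 × 2556 = 1920 kN.
Bearing (1.2 l_c t F_u ≤ 2.4 d t F_u): upper limit = 2.4·27·16·450 / 1000 = 466.6 kN.
  Edge l_c = 70 − 30/2 = 55 → r_n = 466.6 kN; interior l_c = 110 − 30 = 80 → r_n = 466.6 kN.
  R_n,bearing = 2·466.6 + 4·466.6 = 2799 kN → 0.75 × 2799 = 2100 kN.
Bolt shear governs: 1920 kN.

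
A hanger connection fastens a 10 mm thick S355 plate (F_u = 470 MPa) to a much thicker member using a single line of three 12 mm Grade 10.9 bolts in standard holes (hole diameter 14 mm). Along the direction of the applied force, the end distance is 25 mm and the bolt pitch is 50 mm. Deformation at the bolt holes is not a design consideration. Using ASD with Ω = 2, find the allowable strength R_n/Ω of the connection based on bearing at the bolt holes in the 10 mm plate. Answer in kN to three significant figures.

Per bolt r_n = 1.5 l_c t F_u ≤ 3.0 d t F_u; upper limit = 3.0 × 12 × 10 × 470 / 1000 = 169.2 kN.
Edge bolt: l_c = 25 − 14/2 = 18 mm → 1.5 × 18 × 10 × 470 / 1000 = 126.9 → r_n = 126.9 kN.
Interior bolts: l_c = 50 − 14 = 36 mm → 1.5 × 36 × 10 × 470 / 1000 = 253.8 → r_n = 169.2 kN.
R_n = 1 × 126.9 + 2 × 169.2 = 465.3 kN.
Allowable strength R_n/Ω = 465.3 / 2 = 233 kN.

233 kN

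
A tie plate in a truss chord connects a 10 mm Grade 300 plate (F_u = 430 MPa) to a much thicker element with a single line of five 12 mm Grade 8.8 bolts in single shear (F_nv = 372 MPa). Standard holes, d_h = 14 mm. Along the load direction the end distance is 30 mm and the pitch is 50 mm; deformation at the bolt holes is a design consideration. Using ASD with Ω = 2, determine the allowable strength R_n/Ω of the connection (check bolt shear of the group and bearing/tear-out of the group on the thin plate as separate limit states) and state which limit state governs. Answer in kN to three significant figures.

Bolt shear: A_b = π·12²/4 = 113.1 mm²; R_n = 372 × 113.1 × 5 × 1 / 1000 = 210.4 kN → 210.4 / 2 = 105 kN.
Bearing (1.2 l_c t F_u ≤ 2.4 d t F_u): upper limit = 2.4·12·10·430 / 1000 = 123.8 kN.
  Edge l_c = 30 − 14/2 = 23 → r_n = 118.7 kN; interior l_c = 50 − 14 = 36 → r_n = 123.8 kN.
  R_n,bearing = 1·118.7 + 4·123.8 = 614 kN → 614 / 2 = 307 kN.
Bolt shear governs: 105 kN.

105 kN (bolt shear governs)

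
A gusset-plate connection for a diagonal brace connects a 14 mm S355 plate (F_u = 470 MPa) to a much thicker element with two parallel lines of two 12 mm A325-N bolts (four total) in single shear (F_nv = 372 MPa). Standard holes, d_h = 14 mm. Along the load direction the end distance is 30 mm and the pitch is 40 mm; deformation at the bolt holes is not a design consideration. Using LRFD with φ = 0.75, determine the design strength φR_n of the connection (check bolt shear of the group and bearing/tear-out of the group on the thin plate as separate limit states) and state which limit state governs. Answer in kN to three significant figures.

Bolt shear: A_b = π·12²/4 = 113.1 mm²; R_n = 372 × 113.1 × 4 × 1 / 1000 = 168.3 kN → 0.75 × 168.3 = 126 kN.
Bearing (1.5 l_c t F_u ≤ 3.0 d t F_u): upper limit = 3.0·12·14·470 / 1000 = 236.9 kN.
  Edge l_c = 30 − 14/2 = 23 → r_n = 227 kN; interior l_c = 40 − 14 = 26 → r_n = 236.9 kN.
  R_n,bearing = 2·227 + 2·236.9 = 927.8 kN → 0.75 × 927.8 = 696 kN.
Bolt shear governs: 126 kN.

126 kN (bolt shear governs)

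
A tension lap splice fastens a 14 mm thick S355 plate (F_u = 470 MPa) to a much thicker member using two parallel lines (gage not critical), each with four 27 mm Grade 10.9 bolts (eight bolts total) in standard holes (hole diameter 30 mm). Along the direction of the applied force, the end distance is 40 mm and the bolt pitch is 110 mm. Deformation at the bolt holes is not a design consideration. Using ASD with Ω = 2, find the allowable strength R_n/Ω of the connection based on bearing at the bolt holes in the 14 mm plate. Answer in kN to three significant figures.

Per bolt r_n = 1.5 l_c t F_u ≤ 3.0 d t F_u; upper limit = 3.0 × 27 × 14 × 470 / 1000 = 533 kN.
Edge bolt: l_c = 40 − 30/2 = 25 mm → 1.5 × 25 × 14 × 470 / 1000 = 246.8 → r_n = 246.8 kN.
Interior bolts: l_c = 110 − 30 = 80 mm → 1.5 × 80 × 14 × 470 / 1000 = 789.6 → r_n = 533 kN.
R_n = 2 × 246.8 + 6 × 533 = 3691 kN.
Allowable strength R_n/Ω = 3691 / 2 = 1850 kN.

1850 kN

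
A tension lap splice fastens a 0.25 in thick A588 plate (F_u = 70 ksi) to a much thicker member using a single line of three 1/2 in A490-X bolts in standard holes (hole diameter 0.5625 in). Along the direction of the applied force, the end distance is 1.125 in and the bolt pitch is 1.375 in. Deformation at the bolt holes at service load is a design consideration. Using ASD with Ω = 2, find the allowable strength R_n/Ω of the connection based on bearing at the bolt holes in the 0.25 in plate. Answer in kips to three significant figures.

Per bolt r_n = 1.2 l_c t F_u ≤ 2.4 d t F_u; upper limit = 2.4 × 0.5 × 0.25 × 70 = 21 kips.
Edge bolt: l_c = 1.125 − 0.5625/2 = 0.8438 in → 1.2 × 0.8438 × 0.25 × 70 = 17.72 → r_n = 17.72 kips.
Interior bolts: l_c = 1.375 − 0.5625 = 0.8125 in → 1.2 × 0.8125 × 0.25 × 70 = 17.06 → r_n = 17.06 kips.
R_n = 1 × 17.72 + 2 × 17.06 = 51.84 kips.
Allowable strength R_n/Ω = 51.84 / 2 = 25.9 kips.

25.9 kips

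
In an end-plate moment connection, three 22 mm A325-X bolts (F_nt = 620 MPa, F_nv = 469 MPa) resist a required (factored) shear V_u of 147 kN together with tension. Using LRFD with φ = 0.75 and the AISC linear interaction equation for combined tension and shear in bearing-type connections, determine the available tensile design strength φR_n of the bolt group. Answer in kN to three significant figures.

A_b = π·22²/4 = 380.1 mm²; f_rv = 147 × 1000 / (3 × 380.1) = 128.9 MPa.
F'_nt = 1.3 F_nt − (F_nt / φF_nv) f_rv = 1.3·620 − (620/(0.75·469))·128.9 = 578.8 MPa, capped at F_nt → F'_nt = 578.8 MPa.
R_n = F'_nt · A_b · n = 578.8 × 380.1 × 3 / 1000 = 660.1 kN.
Design strength φR_n = 0.75 × 660.1 = 495 kN.

495 kN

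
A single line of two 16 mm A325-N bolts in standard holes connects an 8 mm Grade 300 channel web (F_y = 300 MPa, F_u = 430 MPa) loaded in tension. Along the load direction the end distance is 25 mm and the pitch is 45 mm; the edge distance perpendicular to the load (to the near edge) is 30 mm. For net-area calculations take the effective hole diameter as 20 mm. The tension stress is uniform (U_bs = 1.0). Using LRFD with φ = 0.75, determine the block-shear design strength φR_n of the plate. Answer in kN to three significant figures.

114 kN

Shear plane L_v = 25 + 1·45 = 70 mm; A_gv = 70 × 8 = 560 mm².
A_nv = (70 − 1.5·20) × 8 = 320 mm².
A_nt = (30 − 0.5·20) × 8 = 160 mm².
0.6 F_u A_nv = 82.56 kN; 0.6 F_y A_gv = 100.8 kN → shear rupture governs the shear term.
R_n = 82.56 + 1.0 × 430 × 160 / 1000 = 151.4 kN.
Design strength φR_n = 0.75 × 151.4 = 114 kN.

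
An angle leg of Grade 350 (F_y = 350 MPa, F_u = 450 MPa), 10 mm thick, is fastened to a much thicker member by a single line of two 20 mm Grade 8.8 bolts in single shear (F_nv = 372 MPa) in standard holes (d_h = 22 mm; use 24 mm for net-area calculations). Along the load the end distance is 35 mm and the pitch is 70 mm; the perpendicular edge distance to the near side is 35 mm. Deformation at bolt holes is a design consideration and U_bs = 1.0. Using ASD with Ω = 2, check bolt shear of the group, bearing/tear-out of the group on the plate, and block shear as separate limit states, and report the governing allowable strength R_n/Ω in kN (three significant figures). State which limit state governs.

117 kN (bolt shear governs)

Bolt shear: A_b = π·20²/4 = 314.2 mm²; R_n = 372 × 314.2 × 2 × 1 / 1000 = 233.7 kN → 233.7 / 2 = 117 kN.
Bearing: edge l_c = 24, r_n = 129.6 kN; interior l_c = 48, r_n = 216 kN; R_n = 129.6 + 1·216 = 345.6 kN → 173 kN.
Block shear: A_gv = 1050, A_nv = 690, A_nt = 230 mm²; R_n = min(0.6F_uA_nv, 0.6F_yA_gv) + U_bs·F_u·A_nt = 289.8 kN → 145 kN.
Bolt shear governs: 117 kN.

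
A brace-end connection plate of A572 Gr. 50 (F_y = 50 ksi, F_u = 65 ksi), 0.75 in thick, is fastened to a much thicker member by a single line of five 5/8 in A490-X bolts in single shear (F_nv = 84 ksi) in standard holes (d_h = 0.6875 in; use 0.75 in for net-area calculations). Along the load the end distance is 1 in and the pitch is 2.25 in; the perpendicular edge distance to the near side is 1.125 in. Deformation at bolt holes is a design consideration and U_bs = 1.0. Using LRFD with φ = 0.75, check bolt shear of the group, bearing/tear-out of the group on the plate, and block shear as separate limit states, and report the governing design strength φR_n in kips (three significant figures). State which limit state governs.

Bolt shear: A_b = π·0.625²/4 = 0.3068 in²; R_n = 84 × 0.3068 × 5 × 1 = 128.9 kips → 0.75 × 128.9 = 96.6 kips.
Bearing: edge l_c = 0.6562, r_n = 38.39 kips; interior l_c = 1.562, r_n = 73.12 kips; R_n = 38.39 + 4·73.12 = 330.9 kips → 248 kips.
Block shear: A_gv = 7.5, A_nv = 4.969, A_nt = 0.5625 in²; R_n = min(0.6F_uA_nv, 0.6F_yA_gv) + U_bs·F_u·A_nt = 230.3 kips → 173 kips.
Bolt shear governs: 96.6 kips.

96.6 kips (bolt shear governs)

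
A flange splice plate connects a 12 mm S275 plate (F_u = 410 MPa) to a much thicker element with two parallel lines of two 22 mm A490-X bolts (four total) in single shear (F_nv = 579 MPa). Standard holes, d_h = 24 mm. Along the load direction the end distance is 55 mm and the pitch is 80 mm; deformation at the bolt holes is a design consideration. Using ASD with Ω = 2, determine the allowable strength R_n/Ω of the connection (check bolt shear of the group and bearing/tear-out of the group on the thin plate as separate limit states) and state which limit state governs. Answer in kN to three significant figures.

Bolt shear: A_b = π·22²/4 = 380.1 mm²; R_n = 579 × 380.1 × 4 × 1 / 1000 = 880.4 kN → 880.4 / 2 = 440 kN.
Bearing (1.2 l_c t F_u ≤ 2.4 d t F_u): upper limit = 2.4·22·12·410 / 1000 = 259.8 kN.
  Edge l_c = 55 − 24/2 = 43 → r_n = 253.9 kN; interior l_c = 80 − 24 = 56 → r_n = 259.8 kN.
  R_n,bearing = 2·253.9 + 2·259.8 = 1027 kN → 1027 / 2 = 514 kN.
Bolt shear governs: 440 kN.

440 kN (bolt shear governs)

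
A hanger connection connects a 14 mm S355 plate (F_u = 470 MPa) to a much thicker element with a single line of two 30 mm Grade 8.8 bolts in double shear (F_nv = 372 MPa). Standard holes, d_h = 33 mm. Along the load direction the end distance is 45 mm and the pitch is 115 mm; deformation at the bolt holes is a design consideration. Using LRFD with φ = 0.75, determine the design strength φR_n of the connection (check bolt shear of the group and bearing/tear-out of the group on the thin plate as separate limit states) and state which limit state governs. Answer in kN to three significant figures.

524 kN (bearing governs)

Bolt shear: A_b = π·30²/4 = 706.9 mm²; R_n = 372 × 706.9 × 2 × 2 / 1000 = 1052 kN → 0.75 × 1052 = 789 kN.
Bearing (1.2 l_c t F_u ≤ 2.4 d t F_u): upper limit = 2.4·30·14·470 / 1000 = 473.8 kN.
  Edge l_c = 45 − 33/2 = 28.5 → r_n = 225 kN; interior l_c = 115 − 33 = 82 → r_n = 473.8 kN.
  R_n,bearing = 1·225 + 1·473.8 = 698.8 kN → 0.75 × 698.8 = 524 kN.
Bearing governs: 524 kN.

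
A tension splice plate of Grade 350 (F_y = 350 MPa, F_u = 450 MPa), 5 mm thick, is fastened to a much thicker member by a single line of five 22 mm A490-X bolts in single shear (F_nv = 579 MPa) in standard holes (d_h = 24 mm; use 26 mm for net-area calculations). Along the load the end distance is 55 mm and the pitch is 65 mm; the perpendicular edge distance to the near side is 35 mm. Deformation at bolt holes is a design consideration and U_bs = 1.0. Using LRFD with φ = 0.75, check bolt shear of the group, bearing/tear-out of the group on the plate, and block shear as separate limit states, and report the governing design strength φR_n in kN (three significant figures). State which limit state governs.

Bolt shear: A_b = π·22²/4 = 380.1 mm²; R_n = 579 × 380.1 × 5 × 1 / 1000 = 1100 kN → 0.75 × 1100 = 825 kN.
Bearing: edge l_c = 43, r_n = 116.1 kN; interior l_c = 41, r_n = 110.7 kN; R_n = 116.1 + 4·110.7 = 558.9 kN → 419 kN.
Block shear: A_gv = 1575, A_nv = 990, A_nt = 110 mm²; R_n = min(0.6F_uA_nv, 0.6F_yA_gv) + U_bs·F_u·A_nt = 316.8 kN → 238 kN.
Block shear governs: 238 kN.

238 kN (block shear governs)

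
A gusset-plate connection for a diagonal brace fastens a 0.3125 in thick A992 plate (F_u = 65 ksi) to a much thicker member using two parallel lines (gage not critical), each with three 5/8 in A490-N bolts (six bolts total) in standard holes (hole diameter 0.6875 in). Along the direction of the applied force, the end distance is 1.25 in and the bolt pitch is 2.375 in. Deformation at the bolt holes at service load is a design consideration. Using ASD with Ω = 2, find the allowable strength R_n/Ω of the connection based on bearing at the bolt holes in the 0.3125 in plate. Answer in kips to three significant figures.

83 kips

Per bolt r_n = 1.2 l_c t F_u ≤ 2.4 d t F_u; upper limit = 2.4 × 0.625 × 0.3125 × 65 = 30.47 kips.
Edge bolt: l_c = 1.25 − 0.6875/2 = 0.9062 in → 1.2 × 0.9062 × 0.3125 × 65 = 22.09 → r_n = 22.09 kips.
Interior bolts: l_c = 2.375 − 0.6875 = 1.688 in → 1.2 × 1.688 × 0.3125 × 65 = 41.13 → r_n = 30.47 kips.
R_n = 2 × 22.09 + 4 × 30.47 = 166.1 kips.
Allowable strength R_n/Ω = 166.1 / 2 = 83 kips.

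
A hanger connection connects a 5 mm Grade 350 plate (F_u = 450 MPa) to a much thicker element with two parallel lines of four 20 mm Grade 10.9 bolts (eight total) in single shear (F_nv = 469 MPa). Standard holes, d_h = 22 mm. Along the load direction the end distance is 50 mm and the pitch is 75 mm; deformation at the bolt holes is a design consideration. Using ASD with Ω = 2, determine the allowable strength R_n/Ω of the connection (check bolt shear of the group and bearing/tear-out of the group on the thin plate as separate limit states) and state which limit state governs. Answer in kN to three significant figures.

Bolt shear: A_b = π·20²/4 = 314.2 mm²; R_n = 469 × 314.2 × 8 × 1 / 1000 = 1179 kN → 1179 / 2 = 589 kN.
Bearing (1.2 l_c t F_u ≤ 2.4 d t F_u): upper limit = 2.4·20·5·450 / 1000 = 108 kN.
  Edge l_c = 50 − 22/2 = 39 → r_n = 105.3 kN; interior l_c = 75 − 22 = 53 → r_n = 108 kN.
  R_n,bearing = 2·105.3 + 6·108 = 858.6 kN → 858.6 / 2 = 429 kN.
Bearing governs: 429 kN.

429 kN (bearing governs)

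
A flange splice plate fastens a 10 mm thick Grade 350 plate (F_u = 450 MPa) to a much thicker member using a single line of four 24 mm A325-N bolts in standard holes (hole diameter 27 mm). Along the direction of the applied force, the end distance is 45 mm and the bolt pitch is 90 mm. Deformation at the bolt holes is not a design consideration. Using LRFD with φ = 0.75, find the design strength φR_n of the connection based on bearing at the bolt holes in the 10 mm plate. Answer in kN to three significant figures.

Per bolt r_n = 1.5 l_c t F_u ≤ 3.0 d t F_u; upper limit = 3.0 × 24 × 10 × 450 / 1000 = 324 kN.
Edge bolt: l_c = 45 − 27/2 = 31.5 mm → 1.5 × 31.5 × 10 × 450 / 1000 = 212.6 → r_n = 212.6 kN.
Interior bolts: l_c = 90 − 27 = 63 mm → 1.5 × 63 × 10 × 450 / 1000 = 425.2 → r_n = 324 kN.
R_n = 1 × 212.6 + 3 × 324 = 1185 kN.
Design strength φR_n = 0.75 × 1185 = 888 kN.

888 kN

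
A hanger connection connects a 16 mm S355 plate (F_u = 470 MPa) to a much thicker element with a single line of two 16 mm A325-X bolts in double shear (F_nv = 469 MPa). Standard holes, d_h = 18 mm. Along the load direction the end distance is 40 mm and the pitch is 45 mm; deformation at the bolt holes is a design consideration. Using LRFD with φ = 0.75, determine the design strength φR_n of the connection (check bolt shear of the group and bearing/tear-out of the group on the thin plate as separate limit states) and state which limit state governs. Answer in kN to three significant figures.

Bolt shear: A_b = π·16²/4 = 201.1 mm²; R_n = 469 × 201.1 × 2 × 2 / 1000 = 377.2 kN → 0.75 × 377.2 = 283 kN.
Bearing (1.2 l_c t F_u ≤ 2.4 d t F_u): upper limit = 2.4·16·16·470 / 1000 = 288.8 kN.
  Edge l_c = 40 − 18/2 = 31 → r_n = 279.7 kN; interior l_c = 45 − 18 = 27 → r_n = 243.6 kN.
  R_n,bearing = 1·279.7 + 1·243.6 = 523.4 kN → 0.75 × 523.4 = 393 kN.
Bolt shear governs: 283 kN.

283 kN (bolt shear governs)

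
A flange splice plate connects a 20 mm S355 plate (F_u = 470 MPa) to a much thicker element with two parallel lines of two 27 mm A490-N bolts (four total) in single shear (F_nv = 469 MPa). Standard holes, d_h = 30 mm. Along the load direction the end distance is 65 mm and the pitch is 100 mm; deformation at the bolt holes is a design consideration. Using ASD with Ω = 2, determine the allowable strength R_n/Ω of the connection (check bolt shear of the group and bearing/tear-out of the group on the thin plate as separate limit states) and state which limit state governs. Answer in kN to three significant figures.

Bolt shear: A_b = π·27²/4 = 572.6 mm²; R_n = 469 × 572.6 × 4 × 1 / 1000 = 1074 kN → 1074 / 2 = 537 kN.
Bearing (1.2 l_c t F_u ≤ 2.4 d t F_u): upper limit = 2.4·27·20·470 / 1000 = 609.1 kN.
  Edge l_c = 65 − 30/2 = 50 → r_n = 564 kN; interior l_c = 100 − 30 = 70 → r_n = 609.1 kN.
  R_n,bearing = 2·564 + 2·609.1 = 2346 kN → 2346 / 2 = 1170 kN.
Bolt shear governs: 537 kN.

537 kN (bolt shear governs)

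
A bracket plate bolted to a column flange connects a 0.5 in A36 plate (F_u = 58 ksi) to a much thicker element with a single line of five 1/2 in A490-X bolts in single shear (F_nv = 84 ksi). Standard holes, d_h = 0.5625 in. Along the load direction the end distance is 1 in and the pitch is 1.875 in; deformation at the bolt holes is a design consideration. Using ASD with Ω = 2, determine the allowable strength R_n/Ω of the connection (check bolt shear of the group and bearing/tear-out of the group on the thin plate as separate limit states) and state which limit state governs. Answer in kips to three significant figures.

41.2 kips (bolt shear governs)

Bolt shear: A_b = π·0.5²/4 = 0.1963 in²; R_n = 84 × 0.1963 × 5 × 1 = 82.47 kips → 82.47 / 2 = 41.2 kips.
Bearing (1.2 l_c t F_u ≤ 2.4 d t F_u): upper limit = 2.4·0.5·0.5·58 = 34.8 kips.
  Edge l_c = 1 − 0.5625/2 = 0.7188 → r_n = 25.01 kips; interior l_c = 1.875 − 0.5625 = 1.312 → r_n = 34.8 kips.
  R_n,bearing = 1·25.01 + 4·34.8 = 164.2 kips → 164.2 / 2 = 82.1 kips.
Bolt shear governs: 41.2 kips.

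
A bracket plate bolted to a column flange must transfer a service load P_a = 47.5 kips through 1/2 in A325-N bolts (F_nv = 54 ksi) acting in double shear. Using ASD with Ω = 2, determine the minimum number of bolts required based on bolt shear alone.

5 bolts

A_b = π·0.5²/4 = 0.1963 in².
Per-bolt allowable strength R_n/Ω = 54 × 0.1963 × 2 / 2 = 10.6 kips.
n ≥ 47.5 / 10.6 = 4.48 → use 5 bolts.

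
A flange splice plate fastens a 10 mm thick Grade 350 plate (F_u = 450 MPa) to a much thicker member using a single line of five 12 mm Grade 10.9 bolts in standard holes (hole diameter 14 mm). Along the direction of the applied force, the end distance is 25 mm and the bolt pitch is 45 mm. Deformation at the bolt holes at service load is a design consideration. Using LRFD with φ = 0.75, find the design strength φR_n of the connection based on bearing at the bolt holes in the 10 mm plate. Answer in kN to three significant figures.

Per bolt r_n = 1.2 l_c t F_u ≤ 2.4 d t F_u; upper limit = 2.4 × 12 × 10 × 450 / 1000 = 129.6 kN.
Edge bolt: l_c = 25 − 14/2 = 18 mm → 1.2 × 18 × 10 × 450 / 1000 = 97.2 → r_n = 97.2 kN.
Interior bolts: l_c = 45 − 14 = 31 mm → 1.2 × 31 × 10 × 450 / 1000 = 167.4 → r_n = 129.6 kN.
R_n = 1 × 97.2 + 4 × 129.6 = 615.6 kN.
Design strength φR_n = 0.75 × 615.6 = 462 kN.

462 kN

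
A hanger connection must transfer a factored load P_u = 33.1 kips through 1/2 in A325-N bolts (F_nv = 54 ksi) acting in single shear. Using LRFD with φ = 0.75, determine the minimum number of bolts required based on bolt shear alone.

5 bolts

A_b = π·0.5²/4 = 0.1963 in².
Per-bolt design strength φR_n = 0.75 × 54 × 0.1963 × 1 = 7.952 kips.
n ≥ 33.1 / 7.952 = 4.162 → use 5 bolts.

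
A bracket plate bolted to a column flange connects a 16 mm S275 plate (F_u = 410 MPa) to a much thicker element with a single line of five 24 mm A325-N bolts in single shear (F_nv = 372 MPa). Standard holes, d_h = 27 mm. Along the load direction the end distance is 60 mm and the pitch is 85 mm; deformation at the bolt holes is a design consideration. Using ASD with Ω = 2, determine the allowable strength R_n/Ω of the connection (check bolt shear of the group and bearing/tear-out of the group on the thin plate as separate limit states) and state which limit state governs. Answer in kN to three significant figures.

Bolt shear: A_b = π·24²/4 = 452.4 mm²; R_n = 372 × 452.4 × 5 × 1 / 1000 = 841.4 kN → 841.4 / 2 = 421 kN.
Bearing (1.2 l_c t F_u ≤ 2.4 d t F_u): upper limit = 2.4·24·16·410 / 1000 = 377.9 kN.
  Edge l_c = 60 − 27/2 = 46.5 → r_n = 366 kN; interior l_c = 85 − 27 = 58 → r_n = 377.9 kN.
  R_n,bearing = 1·366 + 4·377.9 = 1877 kN → 1877 / 2 = 939 kN.
Bolt shear governs: 421 kN.

421 kN (bolt shear governs)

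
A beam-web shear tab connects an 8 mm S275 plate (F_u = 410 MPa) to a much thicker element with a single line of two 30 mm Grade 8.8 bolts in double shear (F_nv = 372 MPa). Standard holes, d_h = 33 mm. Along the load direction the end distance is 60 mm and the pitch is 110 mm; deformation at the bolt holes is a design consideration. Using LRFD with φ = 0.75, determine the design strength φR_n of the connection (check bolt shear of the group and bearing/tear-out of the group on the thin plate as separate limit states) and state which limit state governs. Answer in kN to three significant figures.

306 kN (bearing governs)

Bolt shear: A_b = π·30²/4 = 706.9 mm²; R_n = 372 × 706.9 × 2 × 2 / 1000 = 1052 kN → 0.75 × 1052 = 789 kN.
Bearing (1.2 l_c t F_u ≤ 2.4 d t F_u): upper limit = 2.4·30·8·410 / 1000 = 236.2 kN.
  Edge l_c = 60 − 33/2 = 43.5 → r_n = 171.2 kN; interior l_c = 110 − 33 = 77 → r_n = 236.2 kN.
  R_n,bearing = 1·171.2 + 1·236.2 = 407.4 kN → 0.75 × 407.4 = 306 kN.
Bearing governs: 306 kN.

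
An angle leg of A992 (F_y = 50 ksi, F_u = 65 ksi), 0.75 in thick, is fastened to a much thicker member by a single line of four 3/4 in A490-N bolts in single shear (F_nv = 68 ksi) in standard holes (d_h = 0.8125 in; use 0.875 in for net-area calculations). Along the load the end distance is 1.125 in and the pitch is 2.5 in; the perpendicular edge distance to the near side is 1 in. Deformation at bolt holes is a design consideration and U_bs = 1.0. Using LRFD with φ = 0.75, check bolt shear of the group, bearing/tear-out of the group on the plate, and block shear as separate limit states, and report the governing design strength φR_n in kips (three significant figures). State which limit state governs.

Bolt shear: A_b = π·0.75²/4 = 0.4418 in²; R_n = 68 × 0.4418 × 4 × 1 = 120.2 kips → 0.75 × 120.2 = 90.1 kips.
Bearing: edge l_c = 0.7188, r_n = 42.05 kips; interior l_c = 1.688, r_n = 87.75 kips; R_n = 42.05 + 3·87.75 = 305.3 kips → 229 kips.
Block shear: A_gv = 6.469, A_nv = 4.172, A_nt = 0.4219 in²; R_n = min(0.6F_uA_nv, 0.6F_yA_gv) + U_bs·F_u·A_nt = 190.1 kips → 143 kips.
Bolt shear governs: 90.1 kips.

90.1 kips (bolt shear governs)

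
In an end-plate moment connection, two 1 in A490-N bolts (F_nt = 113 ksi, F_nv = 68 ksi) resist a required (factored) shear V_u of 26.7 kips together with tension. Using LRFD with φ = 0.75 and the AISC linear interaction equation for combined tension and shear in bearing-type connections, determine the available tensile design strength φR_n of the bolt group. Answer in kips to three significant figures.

A_b = π·1²/4 = 0.7854 in²; f_rv = 26.7 / (2 × 0.7854) = 17 ksi.
F'_nt = 1.3 F_nt − (F_nt / φF_nv) f_rv = 1.3·113 − (113/(0.75·68))·17 = 109.2 ksi, capped at F_nt → F'_nt = 109.2 ksi.
R_n = F'_nt · A_b · n = 109.2 × 0.7854 × 2 = 171.6 kips.
Design strength φR_n = 0.75 × 171.6 = 129 kips.

129 kips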